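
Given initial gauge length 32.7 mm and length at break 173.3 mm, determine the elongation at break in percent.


Elongation = (Lf - L0) / L0 * 100
= (173.3 - 32.7) / 32.7 * 100
= 140.6 / 32.7 * 100
= 430.0%

430.0%


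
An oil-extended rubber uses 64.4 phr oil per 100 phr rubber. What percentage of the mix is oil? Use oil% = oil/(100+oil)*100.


Oil % = oil / (100 + oil) * 100
= 64.4 / (100 + 64.4) * 100
= 64.4 / 164.4 * 100
= 39.17%

39.17%


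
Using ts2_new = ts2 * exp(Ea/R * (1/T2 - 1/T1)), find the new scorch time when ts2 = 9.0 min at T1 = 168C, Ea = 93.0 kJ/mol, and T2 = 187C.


Convert temperatures: T1 = 168 + 273.15 = 441.15 K, T2 = 187 + 273.15 = 460.15 K
ts2_new = 9.0 * exp(93000 / 8.314 * (1/460.15 - 1/441.15))
1/T2 - 1/T1 = -9.3598e-05
ts2_new = 3.16 min

3.16 min


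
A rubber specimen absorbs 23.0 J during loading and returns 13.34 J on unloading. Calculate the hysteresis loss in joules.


Hysteresis loss = loading - unloading
= 23.0 - 13.34
= 9.66 J

9.66 J


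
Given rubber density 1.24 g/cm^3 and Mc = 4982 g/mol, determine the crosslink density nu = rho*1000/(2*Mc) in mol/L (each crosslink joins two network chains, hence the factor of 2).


nu = rho * 1000 / (2 * Mc)
nu = 1.24 * 1000 / (2 * 4982)
nu = 1240.0 / 9964
nu = 0.1244 mol/L

0.1244 mol/L


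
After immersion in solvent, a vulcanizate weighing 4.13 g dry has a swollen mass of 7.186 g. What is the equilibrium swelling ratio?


Q = W_swollen / W_dry
Q = 7.186 / 4.13
Q = 1.74

Q = 1.74


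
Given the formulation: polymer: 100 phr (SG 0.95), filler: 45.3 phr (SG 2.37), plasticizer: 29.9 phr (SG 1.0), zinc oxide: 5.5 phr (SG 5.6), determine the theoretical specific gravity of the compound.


Sum of weights = 180.7
Volume contributions:
  polymer: 100/0.95 = 105.2632
  filler: 45.3/2.37 = 19.1139
  plasticizer: 29.9/1.0 = 29.9000
  zinc oxide: 5.5/5.6 = 0.9821
Sum of volumes = 155.2592
SG = 180.7 / 155.2592 = 1.164

SG = 1.164


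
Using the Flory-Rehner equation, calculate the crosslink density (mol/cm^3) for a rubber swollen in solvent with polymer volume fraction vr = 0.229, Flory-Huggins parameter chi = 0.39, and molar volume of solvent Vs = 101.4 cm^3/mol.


ln(1 - vr) = ln(1 - 0.229) = -0.2601
Numerator = -((-0.2601) + 0.229 + 0.39 * 0.229^2) = 0.0106
Denominator = 101.4 * (0.229^(1/3) - 0.229/2) = 50.4266
nu = 0.0106 / 50.4266 = 2.1050e-04 mol/cm^3

2.1050e-04 mol/cm^3


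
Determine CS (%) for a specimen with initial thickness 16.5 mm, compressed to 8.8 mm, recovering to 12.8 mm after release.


CS = (t0 - recovered) / (t0 - ts) * 100
= (16.5 - 12.8) / (16.5 - 8.8) * 100
= 3.7 / 7.7 * 100
= 48.1%

48.1%


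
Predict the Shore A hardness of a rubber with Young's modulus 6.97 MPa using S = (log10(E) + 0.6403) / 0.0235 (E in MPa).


log10(E) = 0.0235*S - 0.6403  =>  S = (log10(E) + 0.6403) / 0.0235
log10(6.97) = 0.843233
S = (0.843233 + 0.6403) / 0.0235 = 1.483533 / 0.0235
S = 63.1

Shore A = 63.1


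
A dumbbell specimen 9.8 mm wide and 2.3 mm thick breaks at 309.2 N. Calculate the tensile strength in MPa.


Area = width * thickness = 9.8 * 2.3 = 22.54 mm^2
TS = force / area = 309.2 / 22.54 = 13.72 MPa

13.72 MPa


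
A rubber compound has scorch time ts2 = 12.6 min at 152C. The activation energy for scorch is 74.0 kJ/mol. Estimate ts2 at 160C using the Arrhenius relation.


Convert temperatures: T1 = 152 + 273.15 = 425.15 K, T2 = 160 + 273.15 = 433.15 K
ts2_new = 12.6 * exp(74000 / 8.314 * (1/433.15 - 1/425.15))
1/T2 - 1/T1 = -4.3442e-05
ts2_new = 8.56 min

8.56 min


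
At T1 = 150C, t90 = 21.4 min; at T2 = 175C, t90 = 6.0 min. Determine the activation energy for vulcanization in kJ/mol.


T1 = 423.15 K, T2 = 448.15 K
1/T1 - 1/T2 = 1.3183e-04
ln(t1/t2) = ln(21.4/6.0) = 1.2716
Ea = 8.314 * 1.2716 / 1.3183e-04 = 80195.3189 J/mol
Ea = 80.2 kJ/mol

80.2 kJ/mol


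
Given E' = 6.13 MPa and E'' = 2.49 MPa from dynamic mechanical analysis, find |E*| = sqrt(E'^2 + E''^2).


|E*| = sqrt(E'^2 + E''^2)
= sqrt(6.13^2 + 2.49^2)
= sqrt(37.5769 + 6.2001)
= 6.616 MPa

6.616 MPa


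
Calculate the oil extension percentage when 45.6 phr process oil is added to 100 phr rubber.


Oil % = oil / (100 + oil) * 100
= 45.6 / (100 + 45.6) * 100
= 45.6 / 145.6 * 100
= 31.32%

31.32%


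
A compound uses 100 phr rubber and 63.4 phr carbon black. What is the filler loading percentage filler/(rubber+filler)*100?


Filler % = filler / (rubber + filler) * 100
= 63.4 / (100 + 63.4) * 100
= 63.4 / 163.4 * 100
= 38.8%

38.8%


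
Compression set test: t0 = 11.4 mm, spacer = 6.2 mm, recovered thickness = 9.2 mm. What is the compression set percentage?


CS = (t0 - recovered) / (t0 - ts) * 100
= (11.4 - 9.2) / (11.4 - 6.2) * 100
= 2.2 / 5.2 * 100
= 42.3%

42.3%


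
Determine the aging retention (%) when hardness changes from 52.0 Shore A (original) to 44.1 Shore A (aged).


Retention = aged / original * 100
= 44.1 / 52.0 * 100
= 84.8%

84.8%


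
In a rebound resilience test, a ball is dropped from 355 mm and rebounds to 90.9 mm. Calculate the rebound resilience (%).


Resilience = h_rebound / h_drop * 100
= 90.9 / 355 * 100
= 25.6%

25.6%


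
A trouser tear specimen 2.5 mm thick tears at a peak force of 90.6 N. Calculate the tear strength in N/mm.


Tear strength = force / thickness
= 90.6 / 2.5
= 36.24 N/mm

36.24 N/mm


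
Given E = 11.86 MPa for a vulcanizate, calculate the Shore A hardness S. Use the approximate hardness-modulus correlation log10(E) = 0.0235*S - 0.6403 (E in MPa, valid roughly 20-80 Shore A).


log10(E) = 0.0235*S - 0.6403  =>  S = (log10(E) + 0.6403) / 0.0235
log10(11.86) = 1.074085
S = (1.074085 + 0.6403) / 0.0235 = 1.714385 / 0.0235
S = 73.0

Shore A = 73.0


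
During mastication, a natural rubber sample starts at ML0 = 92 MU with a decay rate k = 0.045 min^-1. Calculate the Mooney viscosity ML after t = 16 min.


ML = ML0 * exp(-k * t)
ML = 92 * exp(-0.045 * 16)
ML = 92 * 0.4868
ML = 44.78 MU

44.78 MU


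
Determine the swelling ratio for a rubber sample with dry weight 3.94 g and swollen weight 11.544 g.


Q = W_swollen / W_dry
Q = 11.544 / 3.94
Q = 2.93

Q = 2.93


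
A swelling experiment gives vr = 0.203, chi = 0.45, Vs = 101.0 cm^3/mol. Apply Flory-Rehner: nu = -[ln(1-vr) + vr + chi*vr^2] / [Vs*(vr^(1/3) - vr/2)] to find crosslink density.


ln(1 - vr) = ln(1 - 0.203) = -0.2269
Numerator = -((-0.2269) + 0.203 + 0.45 * 0.203^2) = 0.0054
Denominator = 101.0 * (0.203^(1/3) - 0.203/2) = 49.1075
nu = 0.0054 / 49.1075 = 1.0908e-04 mol/cm^3

1.0908e-04 mol/cm^3


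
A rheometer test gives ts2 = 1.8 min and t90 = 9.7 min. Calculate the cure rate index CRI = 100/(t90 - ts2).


CRI = 100 / (t90 - ts2)
= 100 / (9.7 - 1.8)
= 100 / 7.9
= 12.66 min^-1

12.66 min^-1


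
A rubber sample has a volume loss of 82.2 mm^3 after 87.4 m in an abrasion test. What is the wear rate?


Rate = volume_loss / distance
= 82.2 / 87.4
= 0.941 mm^3/m

0.941 mm^3/m


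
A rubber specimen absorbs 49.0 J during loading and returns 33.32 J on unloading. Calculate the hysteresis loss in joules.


Hysteresis loss = loading - unloading
= 49.0 - 33.32
= 15.68 J

15.68 J


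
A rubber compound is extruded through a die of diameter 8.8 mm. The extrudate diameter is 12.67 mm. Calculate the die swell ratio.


Die swell ratio = D_extrudate / D_die
= 12.67 / 8.8
= 1.44

Die swell = 1.44


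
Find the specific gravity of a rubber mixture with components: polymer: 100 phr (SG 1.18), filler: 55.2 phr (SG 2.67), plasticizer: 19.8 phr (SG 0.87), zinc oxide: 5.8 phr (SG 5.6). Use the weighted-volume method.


Sum of weights = 180.8
Volume contributions:
  polymer: 100/1.18 = 84.7458
  filler: 55.2/2.67 = 20.6742
  plasticizer: 19.8/0.87 = 22.7586
  zinc oxide: 5.8/5.6 = 1.0357
Sum of volumes = 129.2143
SG = 180.8 / 129.2143 = 1.399

SG = 1.399


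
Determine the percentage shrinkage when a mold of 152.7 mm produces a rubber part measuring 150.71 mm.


Shrinkage = (mold - part) / mold * 100
= (152.7 - 150.71) / 152.7 * 100
= 1.99 / 152.7 * 100
= 1.3%

1.3%


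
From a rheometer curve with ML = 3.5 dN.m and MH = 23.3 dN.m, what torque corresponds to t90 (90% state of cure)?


M90 = ML + 0.9 * (MH - ML)
M90 = 3.5 + 0.9 * (23.3 - 3.5)
M90 = 3.5 + 0.9 * 19.8
M90 = 21.32 dN.m

21.32 dN.m


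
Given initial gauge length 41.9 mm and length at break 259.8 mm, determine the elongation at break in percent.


Elongation = (Lf - L0) / L0 * 100
= (259.8 - 41.9) / 41.9 * 100
= 217.9 / 41.9 * 100
= 520.0%

520.0%


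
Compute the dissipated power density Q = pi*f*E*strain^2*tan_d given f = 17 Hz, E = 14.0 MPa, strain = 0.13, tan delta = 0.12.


Q = pi * f * E * strain^2 * tan_d
= pi * 17 * 14.0 * 0.13^2 * 0.12
= pi * 17 * 14.0 * 0.0169 * 0.12
= 1.5163

Q = 1.5163


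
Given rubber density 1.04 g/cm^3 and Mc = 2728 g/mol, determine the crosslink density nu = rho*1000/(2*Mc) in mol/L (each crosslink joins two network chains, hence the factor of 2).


nu = rho * 1000 / (2 * Mc)
nu = 1.04 * 1000 / (2 * 2728)
nu = 1040.0 / 5456
nu = 0.1906 mol/L

0.1906 mol/L


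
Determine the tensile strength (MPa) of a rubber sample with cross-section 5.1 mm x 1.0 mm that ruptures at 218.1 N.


Area = width * thickness = 5.1 * 1.0 = 5.1 mm^2
TS = force / area = 218.1 / 5.1 = 42.76 MPa

42.76 MPa


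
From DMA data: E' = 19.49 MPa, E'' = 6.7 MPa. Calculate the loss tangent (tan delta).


tan delta = E'' / E'
= 6.7 / 19.49
= 0.3438

tan delta = 0.3438


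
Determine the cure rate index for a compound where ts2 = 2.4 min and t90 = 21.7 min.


CRI = 100 / (t90 - ts2)
= 100 / (21.7 - 2.4)
= 100 / 19.3
= 5.18 min^-1

5.18 min^-1


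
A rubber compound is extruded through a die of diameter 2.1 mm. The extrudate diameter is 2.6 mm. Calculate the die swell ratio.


Die swell ratio = D_extrudate / D_die
= 2.6 / 2.1
= 1.238

Die swell = 1.238


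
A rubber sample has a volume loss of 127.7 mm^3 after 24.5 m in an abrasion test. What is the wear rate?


Rate = volume_loss / distance
= 127.7 / 24.5
= 5.212 mm^3/m

5.212 mm^3/m


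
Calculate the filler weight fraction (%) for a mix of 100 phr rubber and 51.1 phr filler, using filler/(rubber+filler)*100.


Filler % = filler / (rubber + filler) * 100
= 51.1 / (100 + 51.1) * 100
= 51.1 / 151.1 * 100
= 33.82%

33.82%


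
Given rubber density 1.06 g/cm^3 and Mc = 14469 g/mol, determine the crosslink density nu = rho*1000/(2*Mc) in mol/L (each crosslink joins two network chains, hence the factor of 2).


nu = rho * 1000 / (2 * Mc)
nu = 1.06 * 1000 / (2 * 14469)
nu = 1060.0 / 28938
nu = 0.0366 mol/L

0.0366 mol/L


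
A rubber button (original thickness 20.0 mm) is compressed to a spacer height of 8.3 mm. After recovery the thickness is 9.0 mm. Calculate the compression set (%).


CS = (t0 - recovered) / (t0 - ts) * 100
= (20.0 - 9.0) / (20.0 - 8.3) * 100
= 11.0 / 11.7 * 100
= 94.0%

94.0%


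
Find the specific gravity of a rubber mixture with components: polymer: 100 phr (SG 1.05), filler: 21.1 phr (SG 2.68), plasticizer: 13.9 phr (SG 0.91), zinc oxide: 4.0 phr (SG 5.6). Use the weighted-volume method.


Sum of weights = 139.0
Volume contributions:
  polymer: 100/1.05 = 95.2381
  filler: 21.1/2.68 = 7.8731
  plasticizer: 13.9/0.91 = 15.2747
  zinc oxide: 4.0/5.6 = 0.7143
Sum of volumes = 119.1002
SG = 139.0 / 119.1002 = 1.167

SG = 1.167


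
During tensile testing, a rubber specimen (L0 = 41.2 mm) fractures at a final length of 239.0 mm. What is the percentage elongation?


Elongation = (Lf - L0) / L0 * 100
= (239.0 - 41.2) / 41.2 * 100
= 197.8 / 41.2 * 100
= 480.1%

480.1%


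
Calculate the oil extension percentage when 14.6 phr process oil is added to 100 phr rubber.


Oil % = oil / (100 + oil) * 100
= 14.6 / (100 + 14.6) * 100
= 14.6 / 114.6 * 100
= 12.74%

12.74%


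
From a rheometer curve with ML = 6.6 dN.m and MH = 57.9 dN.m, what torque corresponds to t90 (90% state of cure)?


M90 = ML + 0.9 * (MH - ML)
M90 = 6.6 + 0.9 * (57.9 - 6.6)
M90 = 6.6 + 0.9 * 51.3
M90 = 52.77 dN.m

52.77 dN.m


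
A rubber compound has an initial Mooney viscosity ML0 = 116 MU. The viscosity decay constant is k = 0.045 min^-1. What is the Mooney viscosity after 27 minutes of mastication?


ML = ML0 * exp(-k * t)
ML = 116 * exp(-0.045 * 27)
ML = 116 * 0.2967
ML = 34.42 MU

34.42 MU


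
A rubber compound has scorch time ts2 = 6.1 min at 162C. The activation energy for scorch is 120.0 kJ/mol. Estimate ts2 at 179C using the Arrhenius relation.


Convert temperatures: T1 = 162 + 273.15 = 435.15 K, T2 = 179 + 273.15 = 452.15 K
ts2_new = 6.1 * exp(120000 / 8.314 * (1/452.15 - 1/435.15))
1/T2 - 1/T1 = -8.6403e-05
ts2_new = 1.75 min

1.75 min


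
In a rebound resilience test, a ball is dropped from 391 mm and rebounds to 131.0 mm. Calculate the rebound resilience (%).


Resilience = h_rebound / h_drop * 100
= 131.0 / 391 * 100
= 33.5%

33.5%


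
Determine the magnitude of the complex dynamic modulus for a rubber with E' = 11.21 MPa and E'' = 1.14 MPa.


|E*| = sqrt(E'^2 + E''^2)
= sqrt(11.21^2 + 1.14^2)
= sqrt(125.6641 + 1.2996)
= 11.268 MPa

11.268 MPa


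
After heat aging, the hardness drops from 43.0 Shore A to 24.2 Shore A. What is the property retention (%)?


Retention = aged / original * 100
= 24.2 / 43.0 * 100
= 56.3%

56.3%


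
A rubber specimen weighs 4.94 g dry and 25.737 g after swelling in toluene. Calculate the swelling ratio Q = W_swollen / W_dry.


Q = W_swollen / W_dry
Q = 25.737 / 4.94
Q = 5.21

Q = 5.21


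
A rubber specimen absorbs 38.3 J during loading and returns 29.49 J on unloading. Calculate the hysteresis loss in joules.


Hysteresis loss = loading - unloading
= 38.3 - 29.49
= 8.81 J

8.81 J


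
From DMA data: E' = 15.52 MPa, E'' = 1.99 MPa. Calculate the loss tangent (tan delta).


tan delta = E'' / E'
= 1.99 / 15.52
= 0.1282

tan delta = 0.1282


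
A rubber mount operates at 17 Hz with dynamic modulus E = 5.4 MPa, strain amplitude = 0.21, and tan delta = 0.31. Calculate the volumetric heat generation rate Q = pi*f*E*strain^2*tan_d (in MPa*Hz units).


Q = pi * f * E * strain^2 * tan_d
= pi * 17 * 5.4 * 0.21^2 * 0.31
= pi * 17 * 5.4 * 0.0441 * 0.31
= 3.9427

Q = 3.9427


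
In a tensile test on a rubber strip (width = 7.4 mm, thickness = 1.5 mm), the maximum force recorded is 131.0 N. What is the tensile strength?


Area = width * thickness = 7.4 * 1.5 = 11.1 mm^2
TS = force / area = 131.0 / 11.1 = 11.8 MPa

11.8 MPa


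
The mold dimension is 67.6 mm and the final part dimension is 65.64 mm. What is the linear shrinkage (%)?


Shrinkage = (mold - part) / mold * 100
= (67.6 - 65.64) / 67.6 * 100
= 1.96 / 67.6 * 100
= 2.9%

2.9%


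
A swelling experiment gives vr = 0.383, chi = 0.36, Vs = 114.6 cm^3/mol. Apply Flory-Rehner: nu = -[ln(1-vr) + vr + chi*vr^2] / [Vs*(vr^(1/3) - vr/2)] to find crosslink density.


ln(1 - vr) = ln(1 - 0.383) = -0.4829
Numerator = -((-0.4829) + 0.383 + 0.36 * 0.383^2) = 0.0471
Denominator = 114.6 * (0.383^(1/3) - 0.383/2) = 61.2785
nu = 0.0471 / 61.2785 = 7.6827e-04 mol/cm^3

7.6827e-04 mol/cm^3


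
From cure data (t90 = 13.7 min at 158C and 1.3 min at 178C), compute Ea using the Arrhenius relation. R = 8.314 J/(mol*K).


T1 = 431.15 K, T2 = 451.15 K
1/T1 - 1/T2 = 1.0282e-04
ln(t1/t2) = ln(13.7/1.3) = 2.3550
Ea = 8.314 * 2.3550 / 1.0282e-04 = 190425.9407 J/mol
Ea = 190.43 kJ/mol

190.43 kJ/mol


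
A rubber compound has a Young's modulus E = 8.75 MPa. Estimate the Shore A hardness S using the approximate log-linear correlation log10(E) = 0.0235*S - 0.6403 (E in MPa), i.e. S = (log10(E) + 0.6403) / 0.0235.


log10(E) = 0.0235*S - 0.6403  =>  S = (log10(E) + 0.6403) / 0.0235
log10(8.75) = 0.942008
S = (0.942008 + 0.6403) / 0.0235 = 1.582308 / 0.0235
S = 67.3

Shore A = 67.3


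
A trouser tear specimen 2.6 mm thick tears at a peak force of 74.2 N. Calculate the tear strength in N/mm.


Tear strength = force / thickness
= 74.2 / 2.6
= 28.54 N/mm

28.54 N/mm


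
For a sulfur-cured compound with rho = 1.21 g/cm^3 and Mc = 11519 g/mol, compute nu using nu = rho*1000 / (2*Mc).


nu = rho * 1000 / (2 * Mc)
nu = 1.21 * 1000 / (2 * 11519)
nu = 1210.0 / 23038
nu = 0.0525 mol/L

0.0525 mol/L


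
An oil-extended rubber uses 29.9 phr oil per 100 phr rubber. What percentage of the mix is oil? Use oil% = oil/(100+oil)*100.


Oil % = oil / (100 + oil) * 100
= 29.9 / (100 + 29.9) * 100
= 29.9 / 129.9 * 100
= 23.02%

23.02%


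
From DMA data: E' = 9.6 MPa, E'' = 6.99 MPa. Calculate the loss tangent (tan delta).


tan delta = E'' / E'
= 6.99 / 9.6
= 0.7281

tan delta = 0.7281


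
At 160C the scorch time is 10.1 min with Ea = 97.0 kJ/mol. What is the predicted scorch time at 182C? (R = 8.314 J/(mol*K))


Convert temperatures: T1 = 160 + 273.15 = 433.15 K, T2 = 182 + 273.15 = 455.15 K
ts2_new = 10.1 * exp(97000 / 8.314 * (1/455.15 - 1/433.15))
1/T2 - 1/T1 = -1.1159e-04
ts2_new = 2.75 min

2.75 min


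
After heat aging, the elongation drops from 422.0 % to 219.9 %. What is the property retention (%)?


Retention = aged / original * 100
= 219.9 / 422.0 * 100
= 52.1%

52.1%


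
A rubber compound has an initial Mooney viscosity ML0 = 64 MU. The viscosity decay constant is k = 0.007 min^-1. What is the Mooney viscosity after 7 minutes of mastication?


ML = ML0 * exp(-k * t)
ML = 64 * exp(-0.007 * 7)
ML = 64 * 0.9522
ML = 60.94 MU

60.94 MU


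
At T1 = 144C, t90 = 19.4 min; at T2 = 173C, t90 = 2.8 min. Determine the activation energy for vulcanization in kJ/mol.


T1 = 417.15 K, T2 = 446.15 K
1/T1 - 1/T2 = 1.5582e-04
ln(t1/t2) = ln(19.4/2.8) = 1.9357
Ea = 8.314 * 1.9357 / 1.5582e-04 = 103279.1888 J/mol
Ea = 103.28 kJ/mol

103.28 kJ/mol


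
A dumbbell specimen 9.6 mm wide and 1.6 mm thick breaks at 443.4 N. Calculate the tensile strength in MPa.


Area = width * thickness = 9.6 * 1.6 = 15.36 mm^2
TS = force / area = 443.4 / 15.36 = 28.87 MPa

28.87 MPa


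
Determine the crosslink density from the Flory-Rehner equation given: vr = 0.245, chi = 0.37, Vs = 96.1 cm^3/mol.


ln(1 - vr) = ln(1 - 0.245) = -0.2810
Numerator = -((-0.2810) + 0.245 + 0.37 * 0.245^2) = 0.0138
Denominator = 96.1 * (0.245^(1/3) - 0.245/2) = 48.3606
nu = 0.0138 / 48.3606 = 2.8594e-04 mol/cm^3

2.8594e-04 mol/cm^3


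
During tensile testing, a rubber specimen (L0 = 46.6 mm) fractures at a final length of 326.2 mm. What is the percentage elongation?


Elongation = (Lf - L0) / L0 * 100
= (326.2 - 46.6) / 46.6 * 100
= 279.6 / 46.6 * 100
= 600.0%

600.0%


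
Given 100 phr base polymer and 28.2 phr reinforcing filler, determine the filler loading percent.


Filler % = filler / (rubber + filler) * 100
= 28.2 / (100 + 28.2) * 100
= 28.2 / 128.2 * 100
= 22.0%

22.0%


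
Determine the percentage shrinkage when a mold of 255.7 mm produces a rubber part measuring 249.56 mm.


Shrinkage = (mold - part) / mold * 100
= (255.7 - 249.56) / 255.7 * 100
= 6.14 / 255.7 * 100
= 2.4%

2.4%


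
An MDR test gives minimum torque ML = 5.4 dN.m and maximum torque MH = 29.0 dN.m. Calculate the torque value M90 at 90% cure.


M90 = ML + 0.9 * (MH - ML)
M90 = 5.4 + 0.9 * (29.0 - 5.4)
M90 = 5.4 + 0.9 * 23.6
M90 = 26.64 dN.m

26.64 dN.m


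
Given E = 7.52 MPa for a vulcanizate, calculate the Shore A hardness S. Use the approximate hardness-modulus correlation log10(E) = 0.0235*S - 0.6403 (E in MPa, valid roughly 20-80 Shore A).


log10(E) = 0.0235*S - 0.6403  =>  S = (log10(E) + 0.6403) / 0.0235
log10(7.52) = 0.876218
S = (0.876218 + 0.6403) / 0.0235 = 1.516518 / 0.0235
S = 64.5

Shore A = 64.5


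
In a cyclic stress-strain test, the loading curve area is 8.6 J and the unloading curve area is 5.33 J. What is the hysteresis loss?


Hysteresis loss = loading - unloading
= 8.6 - 5.33
= 3.27 J

3.27 J


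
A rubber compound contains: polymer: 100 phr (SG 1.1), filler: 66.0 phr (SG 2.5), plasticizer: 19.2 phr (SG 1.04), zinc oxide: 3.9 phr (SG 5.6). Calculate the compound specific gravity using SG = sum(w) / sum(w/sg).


Sum of weights = 189.1
Volume contributions:
  polymer: 100/1.1 = 90.9091
  filler: 66.0/2.5 = 26.4000
  plasticizer: 19.2/1.04 = 18.4615
  zinc oxide: 3.9/5.6 = 0.6964
Sum of volumes = 136.4671
SG = 189.1 / 136.4671 = 1.386

SG = 1.386


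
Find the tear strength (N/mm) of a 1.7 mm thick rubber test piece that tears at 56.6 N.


Tear strength = force / thickness
= 56.6 / 1.7
= 33.29 N/mm

33.29 N/mm


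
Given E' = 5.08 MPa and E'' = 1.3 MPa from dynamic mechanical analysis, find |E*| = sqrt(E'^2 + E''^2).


|E*| = sqrt(E'^2 + E''^2)
= sqrt(5.08^2 + 1.3^2)
= sqrt(25.8064 + 1.6900)
= 5.244 MPa

5.244 MPa


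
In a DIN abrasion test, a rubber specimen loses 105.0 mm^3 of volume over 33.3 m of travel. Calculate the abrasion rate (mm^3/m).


Rate = volume_loss / distance
= 105.0 / 33.3
= 3.153 mm^3/m

3.153 mm^3/m


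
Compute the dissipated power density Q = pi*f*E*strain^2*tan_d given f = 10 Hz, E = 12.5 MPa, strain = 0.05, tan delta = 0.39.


Q = pi * f * E * strain^2 * tan_d
= pi * 10 * 12.5 * 0.05^2 * 0.39
= pi * 10 * 12.5 * 0.0025 * 0.39
= 0.3829

Q = 0.3829


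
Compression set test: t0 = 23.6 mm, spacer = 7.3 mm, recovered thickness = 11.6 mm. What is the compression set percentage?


CS = (t0 - recovered) / (t0 - ts) * 100
= (23.6 - 11.6) / (23.6 - 7.3) * 100
= 12.0 / 16.3 * 100
= 73.6%

73.6%


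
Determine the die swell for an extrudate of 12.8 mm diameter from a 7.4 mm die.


Die swell ratio = D_extrudate / D_die
= 12.8 / 7.4
= 1.73

Die swell = 1.73


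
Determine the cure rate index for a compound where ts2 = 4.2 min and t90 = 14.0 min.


CRI = 100 / (t90 - ts2)
= 100 / (14.0 - 4.2)
= 100 / 9.8
= 10.2 min^-1

10.2 min^-1


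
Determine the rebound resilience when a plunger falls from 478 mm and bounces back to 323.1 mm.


Resilience = h_rebound / h_drop * 100
= 323.1 / 478 * 100
= 67.6%

67.6%


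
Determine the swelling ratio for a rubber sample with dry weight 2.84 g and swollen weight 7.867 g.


Q = W_swollen / W_dry
Q = 7.867 / 2.84
Q = 2.77

Q = 2.77


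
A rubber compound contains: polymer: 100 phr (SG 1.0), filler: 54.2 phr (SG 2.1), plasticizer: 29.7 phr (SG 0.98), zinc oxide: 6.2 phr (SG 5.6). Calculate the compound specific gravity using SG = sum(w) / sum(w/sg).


Sum of weights = 190.1
Volume contributions:
  polymer: 100/1.0 = 100.0000
  filler: 54.2/2.1 = 25.8095
  plasticizer: 29.7/0.98 = 30.3061
  zinc oxide: 6.2/5.6 = 1.1071
Sum of volumes = 157.2228
SG = 190.1 / 157.2228 = 1.209

SG = 1.209


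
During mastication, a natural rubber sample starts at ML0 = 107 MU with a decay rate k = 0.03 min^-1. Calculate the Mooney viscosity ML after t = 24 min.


ML = ML0 * exp(-k * t)
ML = 107 * exp(-0.03 * 24)
ML = 107 * 0.4868
ML = 52.08 MU

52.08 MU


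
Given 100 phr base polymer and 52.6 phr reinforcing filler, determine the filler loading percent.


Filler % = filler / (rubber + filler) * 100
= 52.6 / (100 + 52.6) * 100
= 52.6 / 152.6 * 100
= 34.47%

34.47%


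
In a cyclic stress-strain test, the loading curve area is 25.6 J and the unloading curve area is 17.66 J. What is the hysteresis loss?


Hysteresis loss = loading - unloading
= 25.6 - 17.66
= 7.94 J

7.94 J


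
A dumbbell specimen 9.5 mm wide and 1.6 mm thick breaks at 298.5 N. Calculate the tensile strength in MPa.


Area = width * thickness = 9.5 * 1.6 = 15.2 mm^2
TS = force / area = 298.5 / 15.2 = 19.64 MPa

19.64 MPa


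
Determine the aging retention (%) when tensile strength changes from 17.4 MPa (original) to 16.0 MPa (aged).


Retention = aged / original * 100
= 16.0 / 17.4 * 100
= 92.0%

92.0%


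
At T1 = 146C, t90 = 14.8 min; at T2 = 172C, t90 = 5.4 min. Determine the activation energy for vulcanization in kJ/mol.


T1 = 419.15 K, T2 = 445.15 K
1/T1 - 1/T2 = 1.3935e-04
ln(t1/t2) = ln(14.8/5.4) = 1.0082
Ea = 8.314 * 1.0082 / 1.3935e-04 = 60154.9503 J/mol
Ea = 60.15 kJ/mol

60.15 kJ/mol


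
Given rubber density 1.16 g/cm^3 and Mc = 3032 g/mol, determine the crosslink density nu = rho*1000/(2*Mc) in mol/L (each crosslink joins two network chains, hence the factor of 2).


nu = rho * 1000 / (2 * Mc)
nu = 1.16 * 1000 / (2 * 3032)
nu = 1160.0 / 6064
nu = 0.1913 mol/L

0.1913 mol/L


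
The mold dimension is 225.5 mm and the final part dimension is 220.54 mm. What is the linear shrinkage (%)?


Shrinkage = (mold - part) / mold * 100
= (225.5 - 220.54) / 225.5 * 100
= 4.96 / 225.5 * 100
= 2.2%

2.2%


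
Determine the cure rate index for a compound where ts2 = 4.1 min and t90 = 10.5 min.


CRI = 100 / (t90 - ts2)
= 100 / (10.5 - 4.1)
= 100 / 6.4
= 15.62 min^-1

15.62 min^-1


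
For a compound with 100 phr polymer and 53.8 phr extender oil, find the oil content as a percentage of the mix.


Oil % = oil / (100 + oil) * 100
= 53.8 / (100 + 53.8) * 100
= 53.8 / 153.8 * 100
= 34.98%

34.98%


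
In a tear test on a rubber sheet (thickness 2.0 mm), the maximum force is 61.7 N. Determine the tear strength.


Tear strength = force / thickness
= 61.7 / 2.0
= 30.85 N/mm

30.85 N/mm


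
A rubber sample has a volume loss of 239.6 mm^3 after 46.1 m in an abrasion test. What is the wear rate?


Rate = volume_loss / distance
= 239.6 / 46.1
= 5.197 mm^3/m

5.197 mm^3/m


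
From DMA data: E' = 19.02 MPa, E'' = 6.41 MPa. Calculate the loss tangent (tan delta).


tan delta = E'' / E'
= 6.41 / 19.02
= 0.337

tan delta = 0.337


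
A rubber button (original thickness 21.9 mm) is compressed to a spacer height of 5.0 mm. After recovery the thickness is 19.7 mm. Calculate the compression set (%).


CS = (t0 - recovered) / (t0 - ts) * 100
= (21.9 - 19.7) / (21.9 - 5.0) * 100
= 2.2 / 16.9 * 100
= 13.0%

13.0%


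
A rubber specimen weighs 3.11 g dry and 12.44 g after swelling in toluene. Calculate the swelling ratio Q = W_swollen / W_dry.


Q = W_swollen / W_dry
Q = 12.44 / 3.11
Q = 4.0

Q = 4.0


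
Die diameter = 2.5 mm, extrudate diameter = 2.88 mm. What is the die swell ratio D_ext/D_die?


Die swell ratio = D_extrudate / D_die
= 2.88 / 2.5
= 1.152

Die swell = 1.152


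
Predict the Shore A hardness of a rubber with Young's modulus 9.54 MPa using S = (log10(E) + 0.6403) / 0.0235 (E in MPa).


log10(E) = 0.0235*S - 0.6403  =>  S = (log10(E) + 0.6403) / 0.0235
log10(9.54) = 0.979548
S = (0.979548 + 0.6403) / 0.0235 = 1.619848 / 0.0235
S = 68.9

Shore A = 68.9


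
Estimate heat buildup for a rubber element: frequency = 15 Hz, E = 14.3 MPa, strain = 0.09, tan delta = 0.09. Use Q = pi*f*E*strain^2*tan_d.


Q = pi * f * E * strain^2 * tan_d
= pi * 15 * 14.3 * 0.09^2 * 0.09
= pi * 15 * 14.3 * 0.0081 * 0.09
= 0.4913

Q = 0.4913


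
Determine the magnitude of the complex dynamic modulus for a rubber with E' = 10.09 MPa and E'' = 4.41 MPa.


|E*| = sqrt(E'^2 + E''^2)
= sqrt(10.09^2 + 4.41^2)
= sqrt(101.8081 + 19.4481)
= 11.012 MPa

11.012 MPa


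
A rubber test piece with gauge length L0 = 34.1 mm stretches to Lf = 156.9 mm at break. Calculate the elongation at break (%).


Elongation = (Lf - L0) / L0 * 100
= (156.9 - 34.1) / 34.1 * 100
= 122.8 / 34.1 * 100
= 360.1%

360.1%


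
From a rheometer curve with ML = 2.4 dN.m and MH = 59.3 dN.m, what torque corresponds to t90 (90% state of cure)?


M90 = ML + 0.9 * (MH - ML)
M90 = 2.4 + 0.9 * (59.3 - 2.4)
M90 = 2.4 + 0.9 * 56.9
M90 = 53.61 dN.m

53.61 dN.m


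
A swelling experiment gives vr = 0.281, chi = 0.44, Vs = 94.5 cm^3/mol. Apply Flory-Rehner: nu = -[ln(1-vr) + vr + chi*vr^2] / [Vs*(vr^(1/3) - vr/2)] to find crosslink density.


ln(1 - vr) = ln(1 - 0.281) = -0.3299
Numerator = -((-0.3299) + 0.281 + 0.44 * 0.281^2) = 0.0142
Denominator = 94.5 * (0.281^(1/3) - 0.281/2) = 48.6194
nu = 0.0142 / 48.6194 = 2.9106e-04 mol/cm^3

2.9106e-04 mol/cm^3


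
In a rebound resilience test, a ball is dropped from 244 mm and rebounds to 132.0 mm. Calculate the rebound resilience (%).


Resilience = h_rebound / h_drop * 100
= 132.0 / 244 * 100
= 54.1%

54.1%


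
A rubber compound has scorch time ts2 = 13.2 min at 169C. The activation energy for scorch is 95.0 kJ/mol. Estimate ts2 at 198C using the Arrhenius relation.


Convert temperatures: T1 = 169 + 273.15 = 442.15 K, T2 = 198 + 273.15 = 471.15 K
ts2_new = 13.2 * exp(95000 / 8.314 * (1/471.15 - 1/442.15))
1/T2 - 1/T1 = -1.3921e-04
ts2_new = 2.69 min

2.69 min


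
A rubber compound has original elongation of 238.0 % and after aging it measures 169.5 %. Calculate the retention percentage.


Retention = aged / original * 100
= 169.5 / 238.0 * 100
= 71.2%

71.2%


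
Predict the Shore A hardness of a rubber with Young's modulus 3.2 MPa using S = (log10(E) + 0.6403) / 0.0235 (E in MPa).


log10(E) = 0.0235*S - 0.6403  =>  S = (log10(E) + 0.6403) / 0.0235
log10(3.2) = 0.505150
S = (0.505150 + 0.6403) / 0.0235 = 1.145450 / 0.0235
S = 48.7

Shore A = 48.7


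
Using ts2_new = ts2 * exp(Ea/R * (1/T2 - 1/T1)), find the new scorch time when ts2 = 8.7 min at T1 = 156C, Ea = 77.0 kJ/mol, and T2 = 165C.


Convert temperatures: T1 = 156 + 273.15 = 429.15 K, T2 = 165 + 273.15 = 438.15 K
ts2_new = 8.7 * exp(77000 / 8.314 * (1/438.15 - 1/429.15))
1/T2 - 1/T1 = -4.7864e-05
ts2_new = 5.58 min

5.58 min


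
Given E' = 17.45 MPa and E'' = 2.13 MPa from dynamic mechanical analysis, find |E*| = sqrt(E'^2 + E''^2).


|E*| = sqrt(E'^2 + E''^2)
= sqrt(17.45^2 + 2.13^2)
= sqrt(304.5025 + 4.5369)
= 17.58 MPa

17.58 MPa


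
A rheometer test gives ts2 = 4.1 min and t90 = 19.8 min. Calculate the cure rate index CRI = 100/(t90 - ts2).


CRI = 100 / (t90 - ts2)
= 100 / (19.8 - 4.1)
= 100 / 15.7
= 6.37 min^-1

6.37 min^-1


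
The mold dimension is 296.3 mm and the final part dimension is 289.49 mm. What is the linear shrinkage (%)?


Shrinkage = (mold - part) / mold * 100
= (296.3 - 289.49) / 296.3 * 100
= 6.81 / 296.3 * 100
= 2.3%

2.3%


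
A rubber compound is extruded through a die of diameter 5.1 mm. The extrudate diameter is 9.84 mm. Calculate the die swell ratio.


Die swell ratio = D_extrudate / D_die
= 9.84 / 5.1
= 1.929

Die swell = 1.929


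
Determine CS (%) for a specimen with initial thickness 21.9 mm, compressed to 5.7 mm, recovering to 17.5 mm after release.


CS = (t0 - recovered) / (t0 - ts) * 100
= (21.9 - 17.5) / (21.9 - 5.7) * 100
= 4.4 / 16.2 * 100
= 27.2%

27.2%


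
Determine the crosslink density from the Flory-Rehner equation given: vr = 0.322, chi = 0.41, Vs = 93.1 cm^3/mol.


ln(1 - vr) = ln(1 - 0.322) = -0.3886
Numerator = -((-0.3886) + 0.322 + 0.41 * 0.322^2) = 0.0241
Denominator = 93.1 * (0.322^(1/3) - 0.322/2) = 48.8228
nu = 0.0241 / 48.8228 = 4.9357e-04 mol/cm^3

4.9357e-04 mol/cm^3


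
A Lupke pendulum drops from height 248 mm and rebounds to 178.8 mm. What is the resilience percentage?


Resilience = h_rebound / h_drop * 100
= 178.8 / 248 * 100
= 72.1%

72.1%


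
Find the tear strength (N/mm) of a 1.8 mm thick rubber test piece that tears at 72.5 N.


Tear strength = force / thickness
= 72.5 / 1.8
= 40.28 N/mm

40.28 N/mm


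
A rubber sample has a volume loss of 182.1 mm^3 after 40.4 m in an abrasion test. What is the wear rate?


Rate = volume_loss / distance
= 182.1 / 40.4
= 4.507 mm^3/m

4.507 mm^3/m


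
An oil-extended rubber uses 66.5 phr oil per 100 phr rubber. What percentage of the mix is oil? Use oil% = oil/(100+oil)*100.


Oil % = oil / (100 + oil) * 100
= 66.5 / (100 + 66.5) * 100
= 66.5 / 166.5 * 100
= 39.94%

39.94%


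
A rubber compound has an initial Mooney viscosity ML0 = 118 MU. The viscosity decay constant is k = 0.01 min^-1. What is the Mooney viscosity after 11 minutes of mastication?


ML = ML0 * exp(-k * t)
ML = 118 * exp(-0.01 * 11)
ML = 118 * 0.8958
ML = 105.71 MU

105.71 MU


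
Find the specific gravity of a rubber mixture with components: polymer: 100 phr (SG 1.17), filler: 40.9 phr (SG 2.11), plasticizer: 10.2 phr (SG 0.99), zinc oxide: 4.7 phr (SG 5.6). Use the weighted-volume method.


Sum of weights = 155.8
Volume contributions:
  polymer: 100/1.17 = 85.4701
  filler: 40.9/2.11 = 19.3839
  plasticizer: 10.2/0.99 = 10.3030
  zinc oxide: 4.7/5.6 = 0.8393
Sum of volumes = 115.9963
SG = 155.8 / 115.9963 = 1.343

SG = 1.343


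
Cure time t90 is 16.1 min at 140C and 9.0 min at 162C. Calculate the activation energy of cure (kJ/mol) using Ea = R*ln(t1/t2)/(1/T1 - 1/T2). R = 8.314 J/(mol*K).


T1 = 413.15 K, T2 = 435.15 K
1/T1 - 1/T2 = 1.2237e-04
ln(t1/t2) = ln(16.1/9.0) = 0.5816
Ea = 8.314 * 0.5816 / 1.2237e-04 = 39514.3207 J/mol
Ea = 39.51 kJ/mol

39.51 kJ/mol


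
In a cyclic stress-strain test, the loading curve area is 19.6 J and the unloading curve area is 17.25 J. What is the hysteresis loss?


Hysteresis loss = loading - unloading
= 19.6 - 17.25
= 2.35 J

2.35 J


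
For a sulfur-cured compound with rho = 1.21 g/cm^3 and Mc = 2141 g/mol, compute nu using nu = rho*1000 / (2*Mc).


nu = rho * 1000 / (2 * Mc)
nu = 1.21 * 1000 / (2 * 2141)
nu = 1210.0 / 4282
nu = 0.2826 mol/L

0.2826 mol/L


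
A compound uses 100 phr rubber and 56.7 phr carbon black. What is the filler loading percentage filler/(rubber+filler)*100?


Filler % = filler / (rubber + filler) * 100
= 56.7 / (100 + 56.7) * 100
= 56.7 / 156.7 * 100
= 36.18%

36.18%


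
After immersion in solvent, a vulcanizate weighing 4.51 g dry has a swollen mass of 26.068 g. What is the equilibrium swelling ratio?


Q = W_swollen / W_dry
Q = 26.068 / 4.51
Q = 5.78

Q = 5.78


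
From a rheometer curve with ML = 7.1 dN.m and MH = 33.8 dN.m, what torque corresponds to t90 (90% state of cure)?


M90 = ML + 0.9 * (MH - ML)
M90 = 7.1 + 0.9 * (33.8 - 7.1)
M90 = 7.1 + 0.9 * 26.7
M90 = 31.13 dN.m

31.13 dN.m


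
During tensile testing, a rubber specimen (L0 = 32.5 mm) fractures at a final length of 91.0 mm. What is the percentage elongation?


Elongation = (Lf - L0) / L0 * 100
= (91.0 - 32.5) / 32.5 * 100
= 58.5 / 32.5 * 100
= 180.0%

180.0%


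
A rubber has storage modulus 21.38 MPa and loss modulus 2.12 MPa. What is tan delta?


tan delta = E'' / E'
= 2.12 / 21.38
= 0.0992

tan delta = 0.0992


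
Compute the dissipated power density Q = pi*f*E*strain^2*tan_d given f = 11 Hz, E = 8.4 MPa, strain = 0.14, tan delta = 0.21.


Q = pi * f * E * strain^2 * tan_d
= pi * 11 * 8.4 * 0.14^2 * 0.21
= pi * 11 * 8.4 * 0.0196 * 0.21
= 1.1948

Q = 1.1948


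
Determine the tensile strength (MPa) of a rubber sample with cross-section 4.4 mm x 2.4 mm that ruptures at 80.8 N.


Area = width * thickness = 4.4 * 2.4 = 10.56 mm^2
TS = force / area = 80.8 / 10.56 = 7.65 MPa

7.65 MPa


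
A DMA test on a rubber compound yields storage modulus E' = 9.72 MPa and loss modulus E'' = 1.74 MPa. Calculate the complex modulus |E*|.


|E*| = sqrt(E'^2 + E''^2)
= sqrt(9.72^2 + 1.74^2)
= sqrt(94.4784 + 3.0276)
= 9.875 MPa

9.875 MPa


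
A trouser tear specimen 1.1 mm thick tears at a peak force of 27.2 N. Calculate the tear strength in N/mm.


Tear strength = force / thickness
= 27.2 / 1.1
= 24.73 N/mm

24.73 N/mm


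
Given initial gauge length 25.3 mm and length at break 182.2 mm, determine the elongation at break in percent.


Elongation = (Lf - L0) / L0 * 100
= (182.2 - 25.3) / 25.3 * 100
= 156.9 / 25.3 * 100
= 620.2%

620.2%


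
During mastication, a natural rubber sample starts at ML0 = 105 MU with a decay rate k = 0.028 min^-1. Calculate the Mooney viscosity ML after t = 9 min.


ML = ML0 * exp(-k * t)
ML = 105 * exp(-0.028 * 9)
ML = 105 * 0.7772
ML = 81.61 MU

81.61 MU


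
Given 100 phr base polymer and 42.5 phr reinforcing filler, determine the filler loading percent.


Filler % = filler / (rubber + filler) * 100
= 42.5 / (100 + 42.5) * 100
= 42.5 / 142.5 * 100
= 29.82%

29.82%


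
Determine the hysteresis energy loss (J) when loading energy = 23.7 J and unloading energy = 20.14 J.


Hysteresis loss = loading - unloading
= 23.7 - 20.14
= 3.56 J

3.56 J


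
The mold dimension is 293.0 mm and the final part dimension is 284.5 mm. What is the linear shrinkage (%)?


Shrinkage = (mold - part) / mold * 100
= (293.0 - 284.5) / 293.0 * 100
= 8.5 / 293.0 * 100
= 2.9%

2.9%


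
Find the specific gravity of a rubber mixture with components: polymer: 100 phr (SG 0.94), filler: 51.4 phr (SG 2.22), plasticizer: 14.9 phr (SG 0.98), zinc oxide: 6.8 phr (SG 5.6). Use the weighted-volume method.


Sum of weights = 173.1
Volume contributions:
  polymer: 100/0.94 = 106.3830
  filler: 51.4/2.22 = 23.1532
  plasticizer: 14.9/0.98 = 15.2041
  zinc oxide: 6.8/5.6 = 1.2143
Sum of volumes = 145.9545
SG = 173.1 / 145.9545 = 1.186

SG = 1.186


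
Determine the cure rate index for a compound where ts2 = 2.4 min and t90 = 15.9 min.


CRI = 100 / (t90 - ts2)
= 100 / (15.9 - 2.4)
= 100 / 13.5
= 7.41 min^-1

7.41 min^-1


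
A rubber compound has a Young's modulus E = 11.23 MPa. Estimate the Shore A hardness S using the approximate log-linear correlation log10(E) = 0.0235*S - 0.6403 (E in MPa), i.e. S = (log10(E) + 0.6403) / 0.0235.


log10(E) = 0.0235*S - 0.6403  =>  S = (log10(E) + 0.6403) / 0.0235
log10(11.23) = 1.050380
S = (1.050380 + 0.6403) / 0.0235 = 1.690680 / 0.0235
S = 71.9

Shore A = 71.9


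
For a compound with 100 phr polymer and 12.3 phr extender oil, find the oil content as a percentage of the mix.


Oil % = oil / (100 + oil) * 100
= 12.3 / (100 + 12.3) * 100
= 12.3 / 112.3 * 100
= 10.95%

10.95%


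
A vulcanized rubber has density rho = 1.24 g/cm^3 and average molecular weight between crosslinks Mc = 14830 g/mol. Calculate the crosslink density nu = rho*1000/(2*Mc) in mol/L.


nu = rho * 1000 / (2 * Mc)
nu = 1.24 * 1000 / (2 * 14830)
nu = 1240.0 / 29660
nu = 0.0418 mol/L

0.0418 mol/L


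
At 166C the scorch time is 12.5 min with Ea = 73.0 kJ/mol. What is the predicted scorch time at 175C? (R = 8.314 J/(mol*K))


Convert temperatures: T1 = 166 + 273.15 = 439.15 K, T2 = 175 + 273.15 = 448.15 K
ts2_new = 12.5 * exp(73000 / 8.314 * (1/448.15 - 1/439.15))
1/T2 - 1/T1 = -4.5731e-05
ts2_new = 8.37 min

8.37 min


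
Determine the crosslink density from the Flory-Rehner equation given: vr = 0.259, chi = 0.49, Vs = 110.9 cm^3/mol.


ln(1 - vr) = ln(1 - 0.259) = -0.2998
Numerator = -((-0.2998) + 0.259 + 0.49 * 0.259^2) = 0.0079
Denominator = 110.9 * (0.259^(1/3) - 0.259/2) = 56.3296
nu = 0.0079 / 56.3296 = 1.3998e-04 mol/cm^3

1.3998e-04 mol/cm^3


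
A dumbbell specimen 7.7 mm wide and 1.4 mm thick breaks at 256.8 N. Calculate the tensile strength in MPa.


Area = width * thickness = 7.7 * 1.4 = 10.78 mm^2
TS = force / area = 256.8 / 10.78 = 23.82 MPa

23.82 MPa


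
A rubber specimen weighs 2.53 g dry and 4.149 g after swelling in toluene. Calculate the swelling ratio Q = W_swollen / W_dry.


Q = W_swollen / W_dry
Q = 4.149 / 2.53
Q = 1.64

Q = 1.64


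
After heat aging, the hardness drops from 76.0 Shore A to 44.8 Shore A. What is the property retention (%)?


Retention = aged / original * 100
= 44.8 / 76.0 * 100
= 58.9%

58.9%


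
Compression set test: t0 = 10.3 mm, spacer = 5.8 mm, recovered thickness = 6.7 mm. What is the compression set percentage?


CS = (t0 - recovered) / (t0 - ts) * 100
= (10.3 - 6.7) / (10.3 - 5.8) * 100
= 3.6 / 4.5 * 100
= 80.0%

80.0%


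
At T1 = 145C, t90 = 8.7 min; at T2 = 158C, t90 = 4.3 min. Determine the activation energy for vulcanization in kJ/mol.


T1 = 418.15 K, T2 = 431.15 K
1/T1 - 1/T2 = 7.2108e-05
ln(t1/t2) = ln(8.7/4.3) = 0.7047
Ea = 8.314 * 0.7047 / 7.2108e-05 = 81252.4309 J/mol
Ea = 81.25 kJ/mol

81.25 kJ/mol


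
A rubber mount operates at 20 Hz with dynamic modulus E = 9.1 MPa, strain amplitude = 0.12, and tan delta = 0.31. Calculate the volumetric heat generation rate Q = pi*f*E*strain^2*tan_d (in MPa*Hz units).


Q = pi * f * E * strain^2 * tan_d
= pi * 20 * 9.1 * 0.12^2 * 0.31
= pi * 20 * 9.1 * 0.0144 * 0.31
= 2.5524

Q = 2.5524
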